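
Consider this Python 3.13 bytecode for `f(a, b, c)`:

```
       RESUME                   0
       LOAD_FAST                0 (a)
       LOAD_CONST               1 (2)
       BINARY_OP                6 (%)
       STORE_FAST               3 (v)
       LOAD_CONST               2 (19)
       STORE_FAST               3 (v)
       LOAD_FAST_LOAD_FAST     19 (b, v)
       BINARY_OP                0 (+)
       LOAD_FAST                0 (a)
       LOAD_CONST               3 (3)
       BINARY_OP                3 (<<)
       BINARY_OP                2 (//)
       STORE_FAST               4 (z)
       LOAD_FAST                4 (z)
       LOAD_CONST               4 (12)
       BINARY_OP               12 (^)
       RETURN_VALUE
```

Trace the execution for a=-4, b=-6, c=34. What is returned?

-13

LOAD_FAST a → push -4. Stack: [-4]
LOAD_CONST → push 2. Stack: [-4, 2]
BINARY_OP % → -4 % 2 = 0. Stack: [0]
STORE_FAST v → v=0. Stack: []
LOAD_CONST → push 19. Stack: [19]
STORE_FAST v → v=19. Stack: []
LOAD_FAST_LOAD_FAST b,v → push -6,19. Stack: [-6, 19]
BINARY_OP + → -6 + 19 = 13. Stack: [13]
LOAD_FAST a → push -4. Stack: [13, -4]
LOAD_CONST → push 3. Stack: [13, -4, 3]
BINARY_OP << → -4 << 3 = -32. Stack: [13, -32]
BINARY_OP // → 13 // -32 = -1. Stack: [-1]
STORE_FAST z → z=-1. Stack: []
LOAD_FAST z → push -1. Stack: [-1]
LOAD_CONST → push 12. Stack: [-1, 12]
BINARY_OP ^ → -1 ^ 12 = -13. Stack: [-13]
RETURN_VALUE → return -13.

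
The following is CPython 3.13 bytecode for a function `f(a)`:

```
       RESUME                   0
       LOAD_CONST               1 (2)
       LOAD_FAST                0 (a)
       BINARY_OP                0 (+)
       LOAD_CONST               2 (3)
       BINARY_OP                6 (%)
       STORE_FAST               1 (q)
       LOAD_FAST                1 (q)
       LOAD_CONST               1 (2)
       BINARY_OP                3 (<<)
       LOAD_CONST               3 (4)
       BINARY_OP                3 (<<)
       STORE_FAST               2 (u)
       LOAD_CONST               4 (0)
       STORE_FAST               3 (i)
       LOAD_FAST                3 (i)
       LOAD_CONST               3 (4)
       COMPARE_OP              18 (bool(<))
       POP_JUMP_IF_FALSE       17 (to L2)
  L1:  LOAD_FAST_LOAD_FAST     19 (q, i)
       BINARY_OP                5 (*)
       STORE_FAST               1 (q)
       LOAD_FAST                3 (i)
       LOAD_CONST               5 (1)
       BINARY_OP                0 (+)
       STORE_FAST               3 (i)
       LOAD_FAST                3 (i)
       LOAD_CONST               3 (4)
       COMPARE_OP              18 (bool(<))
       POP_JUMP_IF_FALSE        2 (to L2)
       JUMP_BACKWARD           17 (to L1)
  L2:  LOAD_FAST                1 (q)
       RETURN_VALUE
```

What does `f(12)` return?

0

LOAD_CONST → push 2. Stack: [2]
LOAD_FAST a → push 12. Stack: [2, 12]
BINARY_OP + → 2 + 12 = 14. Stack: [14]
LOAD_CONST → push 3. Stack: [14, 3]
BINARY_OP % → 14 % 3 = 2. Stack: [2]
STORE_FAST q → q=2. Stack: []
LOAD_FAST q → push 2. Stack: [2]
LOAD_CONST → push 2. Stack: [2, 2]
BINARY_OP << → 2 << 2 = 8. Stack: [8]
LOAD_CONST → push 4. Stack: [8, 4]
BINARY_OP << → 8 << 4 = 128. Stack: [128]
STORE_FAST u → u=128. Stack: []
LOAD_CONST → push 0. Stack: [0]
STORE_FAST i → i=0. Stack: []
LOAD_FAST i → push 0. Stack: [0]
LOAD_CONST → push 4. Stack: [0, 4]
COMPARE_OP bool(<) → 0 vs 4 = True. Stack: [True]
POP_JUMP_IF_FALSE → pop True; no jump. Stack: []
LOAD_FAST_LOAD_FAST q,i → push 2,0. Stack: [2, 0]
BINARY_OP * → 2 * 0 = 0. Stack: [0]
STORE_FAST q → q=0. Stack: []
LOAD_FAST i → push 0. Stack: [0]
LOAD_CONST → push 1. Stack: [0, 1]
BINARY_OP + → 0 + 1 = 1. Stack: [1]
STORE_FAST i → i=1. Stack: []
LOAD_FAST i → push 1. Stack: [1]
LOAD_CONST → push 4. Stack: [1, 4]
COMPARE_OP bool(<) → 1 vs 4 = True. Stack: [True]
POP_JUMP_IF_FALSE → pop True; no jump. Stack: []
LOAD_FAST_LOAD_FAST q,i → push 0,1. Stack: [0, 1]
BINARY_OP * → 0 * 1 = 0. Stack: [0]
STORE_FAST q → q=0. Stack: []
LOAD_FAST i → push 1. Stack: [1]
LOAD_CONST → push 1. Stack: [1, 1]
BINARY_OP + → 1 + 1 = 2. Stack: [2]
STORE_FAST i → i=2. Stack: []
LOAD_FAST i → push 2. Stack: [2]
LOAD_CONST → push 4. Stack: [2, 4]
COMPARE_OP bool(<) → 2 vs 4 = True. Stack: [True]
POP_JUMP_IF_FALSE → pop True; no jump. Stack: []
LOAD_FAST_LOAD_FAST q,i → push 0,2. Stack: [0, 2]
BINARY_OP * → 0 * 2 = 0. Stack: [0]
STORE_FAST q → q=0. Stack: []
LOAD_FAST i → push 2. Stack: [2]
LOAD_CONST → push 1. Stack: [2, 1]
BINARY_OP + → 2 + 1 = 3. Stack: [3]
STORE_FAST i → i=3. Stack: []
LOAD_FAST i → push 3. Stack: [3]
LOAD_CONST → push 4. Stack: [3, 4]
COMPARE_OP bool(<) → 3 vs 4 = True. Stack: [True]
POP_JUMP_IF_FALSE → pop True; no jump. Stack: []
LOAD_FAST_LOAD_FAST q,i → push 0,3. Stack: [0, 3]
BINARY_OP * → 0 * 3 = 0. Stack: [0]
STORE_FAST q → q=0. Stack: []
LOAD_FAST i → push 3. Stack: [3]
LOAD_CONST → push 1. Stack: [3, 1]
BINARY_OP + → 3 + 1 = 4. Stack: [4]
STORE_FAST i → i=4. Stack: []
LOAD_FAST i → push 4. Stack: [4]
LOAD_CONST → push 4. Stack: [4, 4]
COMPARE_OP bool(<) → 4 vs 4 = False. Stack: [False]
POP_JUMP_IF_FALSE → pop False; jump. Stack: []
LOAD_FAST q → push 0. Stack: [0]
RETURN_VALUE → return 0.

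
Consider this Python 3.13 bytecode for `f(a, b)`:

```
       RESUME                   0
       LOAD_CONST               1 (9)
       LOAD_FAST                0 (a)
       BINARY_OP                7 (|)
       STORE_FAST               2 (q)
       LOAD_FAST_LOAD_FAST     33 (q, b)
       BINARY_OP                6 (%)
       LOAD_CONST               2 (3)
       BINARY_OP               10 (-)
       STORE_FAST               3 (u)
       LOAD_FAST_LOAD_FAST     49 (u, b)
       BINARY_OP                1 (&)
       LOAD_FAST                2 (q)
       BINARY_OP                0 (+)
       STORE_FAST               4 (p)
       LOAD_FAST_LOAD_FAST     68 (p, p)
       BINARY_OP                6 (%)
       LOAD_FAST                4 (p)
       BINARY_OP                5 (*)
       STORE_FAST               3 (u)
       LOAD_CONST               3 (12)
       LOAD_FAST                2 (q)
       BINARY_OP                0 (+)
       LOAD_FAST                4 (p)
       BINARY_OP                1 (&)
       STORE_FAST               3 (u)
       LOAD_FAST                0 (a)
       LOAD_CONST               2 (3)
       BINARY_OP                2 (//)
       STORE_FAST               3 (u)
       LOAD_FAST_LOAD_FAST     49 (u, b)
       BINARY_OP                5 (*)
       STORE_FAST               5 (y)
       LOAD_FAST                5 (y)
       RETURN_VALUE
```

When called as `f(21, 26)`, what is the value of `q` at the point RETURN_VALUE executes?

29

LOAD_CONST → push 9. Stack: [9]
LOAD_FAST a → push 21. Stack: [9, 21]
BINARY_OP | → 9 | 21 = 29. Stack: [29]
STORE_FAST q → q=29. Stack: []
LOAD_FAST_LOAD_FAST q,b → push 29,26. Stack: [29, 26]
BINARY_OP % → 29 % 26 = 3. Stack: [3]
LOAD_CONST → push 3. Stack: [3, 3]
BINARY_OP - → 3 - 3 = 0. Stack: [0]
STORE_FAST u → u=0. Stack: []
LOAD_FAST_LOAD_FAST u,b → push 0,26. Stack: [0, 26]
BINARY_OP & → 0 & 26 = 0. Stack: [0]
LOAD_FAST q → push 29. Stack: [0, 29]
BINARY_OP + → 0 + 29 = 29. Stack: [29]
STORE_FAST p → p=29. Stack: []
LOAD_FAST_LOAD_FAST p,p → push 29,29. Stack: [29, 29]
BINARY_OP % → 29 % 29 = 0. Stack: [0]
LOAD_FAST p → push 29. Stack: [0, 29]
BINARY_OP * → 0 * 29 = 0. Stack: [0]
STORE_FAST u → u=0. Stack: []
LOAD_CONST → push 12. Stack: [12]
LOAD_FAST q → push 29. Stack: [12, 29]
BINARY_OP + → 12 + 29 = 41. Stack: [41]
LOAD_FAST p → push 29. Stack: [41, 29]
BINARY_OP & → 41 & 29 = 9. Stack: [9]
STORE_FAST u → u=9. Stack: []
LOAD_FAST a → push 21. Stack: [21]
LOAD_CONST → push 3. Stack: [21, 3]
BINARY_OP // → 21 // 3 = 7. Stack: [7]
STORE_FAST u → u=7. Stack: []
LOAD_FAST_LOAD_FAST u,b → push 7,26. Stack: [7, 26]
BINARY_OP * → 7 * 26 = 182. Stack: [182]
STORE_FAST y → y=182. Stack: []
LOAD_FAST y → push 182. Stack: [182]
RETURN_VALUE → return 182.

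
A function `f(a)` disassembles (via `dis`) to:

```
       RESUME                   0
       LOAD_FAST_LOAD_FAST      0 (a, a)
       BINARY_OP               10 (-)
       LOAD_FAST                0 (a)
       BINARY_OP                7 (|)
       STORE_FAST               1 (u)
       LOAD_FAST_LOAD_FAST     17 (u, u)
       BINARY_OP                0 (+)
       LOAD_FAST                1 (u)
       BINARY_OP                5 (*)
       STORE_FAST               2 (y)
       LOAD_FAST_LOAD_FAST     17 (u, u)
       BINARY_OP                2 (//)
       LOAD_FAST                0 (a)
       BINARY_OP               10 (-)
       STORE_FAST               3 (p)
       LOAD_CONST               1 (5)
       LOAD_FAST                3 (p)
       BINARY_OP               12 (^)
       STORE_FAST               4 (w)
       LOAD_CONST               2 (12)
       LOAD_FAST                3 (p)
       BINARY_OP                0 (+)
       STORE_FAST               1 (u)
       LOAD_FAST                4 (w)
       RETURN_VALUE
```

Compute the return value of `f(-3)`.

1

LOAD_FAST_LOAD_FAST a,a → push -3,-3. Stack: [-3, -3]
BINARY_OP - → -3 - -3 = 0. Stack: [0]
LOAD_FAST a → push -3. Stack: [0, -3]
BINARY_OP | → 0 | -3 = -3. Stack: [-3]
STORE_FAST u → u=-3. Stack: []
LOAD_FAST_LOAD_FAST u,u → push -3,-3. Stack: [-3, -3]
BINARY_OP + → -3 + -3 = -6. Stack: [-6]
LOAD_FAST u → push -3. Stack: [-6, -3]
BINARY_OP * → -6 * -3 = 18. Stack: [18]
STORE_FAST y → y=18. Stack: []
LOAD_FAST_LOAD_FAST u,u → push -3,-3. Stack: [-3, -3]
BINARY_OP // → -3 // -3 = 1. Stack: [1]
LOAD_FAST a → push -3. Stack: [1, -3]
BINARY_OP - → 1 - -3 = 4. Stack: [4]
STORE_FAST p → p=4. Stack: []
LOAD_CONST → push 5. Stack: [5]
LOAD_FAST p → push 4. Stack: [5, 4]
BINARY_OP ^ → 5 ^ 4 = 1. Stack: [1]
STORE_FAST w → w=1. Stack: []
LOAD_CONST → push 12. Stack: [12]
LOAD_FAST p → push 4. Stack: [12, 4]
BINARY_OP + → 12 + 4 = 16. Stack: [16]
STORE_FAST u → u=16. Stack: []
LOAD_FAST w → push 1. Stack: [1]
RETURN_VALUE → return 1.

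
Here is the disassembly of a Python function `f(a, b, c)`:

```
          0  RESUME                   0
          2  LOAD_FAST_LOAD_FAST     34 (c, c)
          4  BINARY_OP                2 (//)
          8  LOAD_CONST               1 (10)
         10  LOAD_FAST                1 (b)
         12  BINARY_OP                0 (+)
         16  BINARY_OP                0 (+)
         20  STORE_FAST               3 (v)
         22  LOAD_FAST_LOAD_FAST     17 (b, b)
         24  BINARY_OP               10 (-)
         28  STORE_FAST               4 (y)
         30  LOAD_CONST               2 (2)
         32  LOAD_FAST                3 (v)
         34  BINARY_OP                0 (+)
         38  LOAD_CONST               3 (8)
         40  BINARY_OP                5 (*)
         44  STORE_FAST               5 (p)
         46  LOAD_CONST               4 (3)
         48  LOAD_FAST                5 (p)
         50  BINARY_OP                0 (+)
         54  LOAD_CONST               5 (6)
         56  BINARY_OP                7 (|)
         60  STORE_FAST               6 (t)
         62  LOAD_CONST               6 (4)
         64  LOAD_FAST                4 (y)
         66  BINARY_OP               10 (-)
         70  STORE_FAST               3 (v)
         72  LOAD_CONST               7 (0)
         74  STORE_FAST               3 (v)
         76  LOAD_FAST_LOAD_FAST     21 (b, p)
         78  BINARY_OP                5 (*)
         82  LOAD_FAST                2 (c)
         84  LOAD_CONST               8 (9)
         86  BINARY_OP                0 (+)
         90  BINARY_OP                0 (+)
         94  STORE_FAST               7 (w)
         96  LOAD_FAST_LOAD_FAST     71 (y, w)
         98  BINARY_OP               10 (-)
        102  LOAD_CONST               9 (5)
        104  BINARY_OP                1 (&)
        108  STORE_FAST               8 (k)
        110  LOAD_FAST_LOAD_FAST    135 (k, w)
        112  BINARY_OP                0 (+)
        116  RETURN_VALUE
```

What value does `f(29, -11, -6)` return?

-168

LOAD_FAST_LOAD_FAST c,c → push -6,-6. Stack: [-6, -6]
BINARY_OP // → -6 // -6 = 1. Stack: [1]
LOAD_CONST → push 10. Stack: [1, 10]
LOAD_FAST b → push -11. Stack: [1, 10, -11]
BINARY_OP + → 10 + -11 = -1. Stack: [1, -1]
BINARY_OP + → 1 + -1 = 0. Stack: [0]
STORE_FAST v → v=0. Stack: []
LOAD_FAST_LOAD_FAST b,b → push -11,-11. Stack: [-11, -11]
BINARY_OP - → -11 - -11 = 0. Stack: [0]
STORE_FAST y → y=0. Stack: []
LOAD_CONST → push 2. Stack: [2]
LOAD_FAST v → push 0. Stack: [2, 0]
BINARY_OP + → 2 + 0 = 2. Stack: [2]
LOAD_CONST → push 8. Stack: [2, 8]
BINARY_OP * → 2 * 8 = 16. Stack: [16]
STORE_FAST p → p=16. Stack: []
LOAD_CONST → push 3. Stack: [3]
LOAD_FAST p → push 16. Stack: [3, 16]
BINARY_OP + → 3 + 16 = 19. Stack: [19]
LOAD_CONST → push 6. Stack: [19, 6]
BINARY_OP | → 19 | 6 = 23. Stack: [23]
STORE_FAST t → t=23. Stack: []
LOAD_CONST → push 4. Stack: [4]
LOAD_FAST y → push 0. Stack: [4, 0]
BINARY_OP - → 4 - 0 = 4. Stack: [4]
STORE_FAST v → v=4. Stack: []
LOAD_CONST → push 0. Stack: [0]
STORE_FAST v → v=0. Stack: []
LOAD_FAST_LOAD_FAST b,p → push -11,16. Stack: [-11, 16]
BINARY_OP * → -11 * 16 = -176. Stack: [-176]
LOAD_FAST c → push -6. Stack: [-176, -6]
LOAD_CONST → push 9. Stack: [-176, -6, 9]
BINARY_OP + → -6 + 9 = 3. Stack: [-176, 3]
BINARY_OP + → -176 + 3 = -173. Stack: [-173]
STORE_FAST w → w=-173. Stack: []
LOAD_FAST_LOAD_FAST y,w → push 0,-173. Stack: [0, -173]
BINARY_OP - → 0 - -173 = 173. Stack: [173]
LOAD_CONST → push 5. Stack: [173, 5]
BINARY_OP & → 173 & 5 = 5. Stack: [5]
STORE_FAST k → k=5. Stack: []
LOAD_FAST_LOAD_FAST k,w → push 5,-173. Stack: [5, -173]
BINARY_OP + → 5 + -173 = -168. Stack: [-168]
RETURN_VALUE → return -168.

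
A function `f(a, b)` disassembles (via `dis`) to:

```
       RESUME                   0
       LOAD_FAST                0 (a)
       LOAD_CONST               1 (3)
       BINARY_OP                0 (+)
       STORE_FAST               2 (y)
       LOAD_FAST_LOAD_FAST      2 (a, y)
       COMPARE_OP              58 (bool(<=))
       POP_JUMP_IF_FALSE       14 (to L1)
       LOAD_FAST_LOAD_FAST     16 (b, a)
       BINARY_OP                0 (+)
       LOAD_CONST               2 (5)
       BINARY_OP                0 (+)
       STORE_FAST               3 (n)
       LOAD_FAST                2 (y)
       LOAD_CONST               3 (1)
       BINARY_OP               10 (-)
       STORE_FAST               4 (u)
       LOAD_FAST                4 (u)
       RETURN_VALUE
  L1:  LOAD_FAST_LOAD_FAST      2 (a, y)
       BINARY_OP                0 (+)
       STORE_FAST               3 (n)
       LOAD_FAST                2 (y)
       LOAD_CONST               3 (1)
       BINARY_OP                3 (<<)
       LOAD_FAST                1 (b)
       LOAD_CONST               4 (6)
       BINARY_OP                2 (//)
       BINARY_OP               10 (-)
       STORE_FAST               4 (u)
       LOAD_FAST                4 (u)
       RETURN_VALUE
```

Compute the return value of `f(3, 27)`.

5

LOAD_FAST a → push 3. Stack: [3]
LOAD_CONST → push 3. Stack: [3, 3]
BINARY_OP + → 3 + 3 = 6. Stack: [6]
STORE_FAST y → y=6. Stack: []
LOAD_FAST_LOAD_FAST a,y → push 3,6. Stack: [3, 6]
COMPARE_OP bool(<=) → 3 vs 6 = True. Stack: [True]
POP_JUMP_IF_FALSE → pop True; no jump. Stack: []
LOAD_FAST_LOAD_FAST b,a → push 27,3. Stack: [27, 3]
BINARY_OP + → 27 + 3 = 30. Stack: [30]
LOAD_CONST → push 5. Stack: [30, 5]
BINARY_OP + → 30 + 5 = 35. Stack: [35]
STORE_FAST n → n=35. Stack: []
LOAD_FAST y → push 6. Stack: [6]
LOAD_CONST → push 1. Stack: [6, 1]
BINARY_OP - → 6 - 1 = 5. Stack: [5]
STORE_FAST u → u=5. Stack: []
LOAD_FAST u → push 5. Stack: [5]
RETURN_VALUE → return 5.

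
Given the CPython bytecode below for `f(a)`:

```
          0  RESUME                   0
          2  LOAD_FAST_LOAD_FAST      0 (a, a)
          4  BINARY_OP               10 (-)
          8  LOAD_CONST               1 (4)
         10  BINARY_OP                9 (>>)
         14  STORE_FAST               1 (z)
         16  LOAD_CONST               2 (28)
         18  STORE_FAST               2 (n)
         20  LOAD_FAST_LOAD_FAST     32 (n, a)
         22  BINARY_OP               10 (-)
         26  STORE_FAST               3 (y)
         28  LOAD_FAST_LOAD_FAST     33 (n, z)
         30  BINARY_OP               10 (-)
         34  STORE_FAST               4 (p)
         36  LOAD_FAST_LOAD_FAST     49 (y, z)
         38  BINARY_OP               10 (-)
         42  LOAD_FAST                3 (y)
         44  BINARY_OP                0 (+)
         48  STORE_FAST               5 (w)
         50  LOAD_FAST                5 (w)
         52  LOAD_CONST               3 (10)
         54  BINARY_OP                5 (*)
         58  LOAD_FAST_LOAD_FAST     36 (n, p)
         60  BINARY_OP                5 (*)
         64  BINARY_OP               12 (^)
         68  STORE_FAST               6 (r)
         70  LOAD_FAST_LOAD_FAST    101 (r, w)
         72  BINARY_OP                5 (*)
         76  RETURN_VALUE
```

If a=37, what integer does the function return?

16776

LOAD_FAST_LOAD_FAST a,a → push 37,37. Stack: [37, 37]
BINARY_OP - → 37 - 37 = 0. Stack: [0]
LOAD_CONST → push 4. Stack: [0, 4]
BINARY_OP >> → 0 >> 4 = 0. Stack: [0]
STORE_FAST z → z=0. Stack: []
LOAD_CONST → push 28. Stack: [28]
STORE_FAST n → n=28. Stack: []
LOAD_FAST_LOAD_FAST n,a → push 28,37. Stack: [28, 37]
BINARY_OP - → 28 - 37 = -9. Stack: [-9]
STORE_FAST y → y=-9. Stack: []
LOAD_FAST_LOAD_FAST n,z → push 28,0. Stack: [28, 0]
BINARY_OP - → 28 - 0 = 28. Stack: [28]
STORE_FAST p → p=28. Stack: []
LOAD_FAST_LOAD_FAST y,z → push -9,0. Stack: [-9, 0]
BINARY_OP - → -9 - 0 = -9. Stack: [-9]
LOAD_FAST y → push -9. Stack: [-9, -9]
BINARY_OP + → -9 + -9 = -18. Stack: [-18]
STORE_FAST w → w=-18. Stack: []
LOAD_FAST w → push -18. Stack: [-18]
LOAD_CONST → push 10. Stack: [-18, 10]
BINARY_OP * → -18 * 10 = -180. Stack: [-180]
LOAD_FAST_LOAD_FAST n,p → push 28,28. Stack: [-180, 28, 28]
BINARY_OP * → 28 * 28 = 784. Stack: [-180, 784]
BINARY_OP ^ → -180 ^ 784 = -932. Stack: [-932]
STORE_FAST r → r=-932. Stack: []
LOAD_FAST_LOAD_FAST r,w → push -932,-18. Stack: [-932, -18]
BINARY_OP * → -932 * -18 = 16776. Stack: [16776]
RETURN_VALUE → return 16776.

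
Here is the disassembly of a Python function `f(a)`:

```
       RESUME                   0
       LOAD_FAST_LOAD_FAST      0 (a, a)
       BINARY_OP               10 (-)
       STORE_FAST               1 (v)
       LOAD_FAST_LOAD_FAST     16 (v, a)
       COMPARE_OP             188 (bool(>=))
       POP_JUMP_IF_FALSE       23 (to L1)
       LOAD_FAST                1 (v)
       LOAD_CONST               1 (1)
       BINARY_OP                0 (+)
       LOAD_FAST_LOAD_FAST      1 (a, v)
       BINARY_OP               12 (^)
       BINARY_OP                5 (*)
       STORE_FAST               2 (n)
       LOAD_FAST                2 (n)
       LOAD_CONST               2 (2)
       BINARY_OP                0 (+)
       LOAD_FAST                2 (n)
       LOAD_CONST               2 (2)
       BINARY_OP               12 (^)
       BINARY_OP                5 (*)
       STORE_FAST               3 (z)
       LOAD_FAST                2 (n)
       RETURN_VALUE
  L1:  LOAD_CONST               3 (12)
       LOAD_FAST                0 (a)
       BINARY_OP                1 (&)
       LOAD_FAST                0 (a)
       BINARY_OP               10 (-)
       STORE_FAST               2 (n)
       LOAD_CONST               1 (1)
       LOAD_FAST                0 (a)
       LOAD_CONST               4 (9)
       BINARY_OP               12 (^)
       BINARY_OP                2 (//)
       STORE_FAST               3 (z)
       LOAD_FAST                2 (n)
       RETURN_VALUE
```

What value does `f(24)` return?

LOAD_FAST_LOAD_FAST a,a → push 24,24. Stack: [24, 24]
BINARY_OP - → 24 - 24 = 0. Stack: [0]
STORE_FAST v → v=0. Stack: []
LOAD_FAST_LOAD_FAST v,a → push 0,24. Stack: [0, 24]
COMPARE_OP bool(>=) → 0 vs 24 = False. Stack: [False]
POP_JUMP_IF_FALSE → pop False; jump. Stack: []
LOAD_CONST → push 12. Stack: [12]
LOAD_FAST a → push 24. Stack: [12, 24]
BINARY_OP & → 12 & 24 = 8. Stack: [8]
LOAD_FAST a → push 24. Stack: [8, 24]
BINARY_OP - → 8 - 24 = -16. Stack: [-16]
STORE_FAST n → n=-16. Stack: []
LOAD_CONST → push 1. Stack: [1]
LOAD_FAST a → push 24. Stack: [1, 24]
LOAD_CONST → push 9. Stack: [1, 24, 9]
BINARY_OP ^ → 24 ^ 9 = 17. Stack: [1, 17]
BINARY_OP // → 1 // 17 = 0. Stack: [0]
STORE_FAST z → z=0. Stack: []
LOAD_FAST n → push -16. Stack: [-16]
RETURN_VALUE → return -16.

-16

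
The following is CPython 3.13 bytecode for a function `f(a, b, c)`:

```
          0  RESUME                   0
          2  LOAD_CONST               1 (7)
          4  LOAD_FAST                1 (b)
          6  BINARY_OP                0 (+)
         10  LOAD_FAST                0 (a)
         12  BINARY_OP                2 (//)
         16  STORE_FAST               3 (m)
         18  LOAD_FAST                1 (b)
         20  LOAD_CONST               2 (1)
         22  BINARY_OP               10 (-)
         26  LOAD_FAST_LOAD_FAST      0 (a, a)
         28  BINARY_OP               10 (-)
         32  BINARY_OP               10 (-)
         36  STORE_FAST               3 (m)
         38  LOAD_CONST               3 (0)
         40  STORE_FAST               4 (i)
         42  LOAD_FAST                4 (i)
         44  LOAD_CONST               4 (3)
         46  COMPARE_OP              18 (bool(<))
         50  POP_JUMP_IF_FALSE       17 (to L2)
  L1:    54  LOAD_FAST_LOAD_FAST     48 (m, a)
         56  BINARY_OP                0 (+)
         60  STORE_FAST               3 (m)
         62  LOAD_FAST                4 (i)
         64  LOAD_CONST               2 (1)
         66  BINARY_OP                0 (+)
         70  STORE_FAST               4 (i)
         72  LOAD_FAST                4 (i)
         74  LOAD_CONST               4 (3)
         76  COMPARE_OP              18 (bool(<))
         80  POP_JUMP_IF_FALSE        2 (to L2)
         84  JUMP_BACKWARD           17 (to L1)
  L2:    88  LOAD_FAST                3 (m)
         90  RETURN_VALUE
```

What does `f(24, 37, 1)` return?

LOAD_CONST → push 7. Stack: [7]
LOAD_FAST b → push 37. Stack: [7, 37]
BINARY_OP + → 7 + 37 = 44. Stack: [44]
LOAD_FAST a → push 24. Stack: [44, 24]
BINARY_OP // → 44 // 24 = 1. Stack: [1]
STORE_FAST m → m=1. Stack: []
LOAD_FAST b → push 37. Stack: [37]
LOAD_CONST → push 1. Stack: [37, 1]
BINARY_OP - → 37 - 1 = 36. Stack: [36]
LOAD_FAST_LOAD_FAST a,a → push 24,24. Stack: [36, 24, 24]
BINARY_OP - → 24 - 24 = 0. Stack: [36, 0]
BINARY_OP - → 36 - 0 = 36. Stack: [36]
STORE_FAST m → m=36. Stack: []
LOAD_CONST → push 0. Stack: [0]
STORE_FAST i → i=0. Stack: []
LOAD_FAST i → push 0. Stack: [0]
LOAD_CONST → push 3. Stack: [0, 3]
COMPARE_OP bool(<) → 0 vs 3 = True. Stack: [True]
POP_JUMP_IF_FALSE → pop True; no jump. Stack: []
LOAD_FAST_LOAD_FAST m,a → push 36,24. Stack: [36, 24]
BINARY_OP + → 36 + 24 = 60. Stack: [60]
STORE_FAST m → m=60. Stack: []
LOAD_FAST i → push 0. Stack: [0]
LOAD_CONST → push 1. Stack: [0, 1]
BINARY_OP + → 0 + 1 = 1. Stack: [1]
STORE_FAST i → i=1. Stack: []
LOAD_FAST i → push 1. Stack: [1]
LOAD_CONST → push 3. Stack: [1, 3]
COMPARE_OP bool(<) → 1 vs 3 = True. Stack: [True]
POP_JUMP_IF_FALSE → pop True; no jump. Stack: []
LOAD_FAST_LOAD_FAST m,a → push 60,24. Stack: [60, 24]
BINARY_OP + → 60 + 24 = 84. Stack: [84]
STORE_FAST m → m=84. Stack: []
LOAD_FAST i → push 1. Stack: [1]
LOAD_CONST → push 1. Stack: [1, 1]
BINARY_OP + → 1 + 1 = 2. Stack: [2]
STORE_FAST i → i=2. Stack: []
LOAD_FAST i → push 2. Stack: [2]
LOAD_CONST → push 3. Stack: [2, 3]
COMPARE_OP bool(<) → 2 vs 3 = True. Stack: [True]
POP_JUMP_IF_FALSE → pop True; no jump. Stack: []
LOAD_FAST_LOAD_FAST m,a → push 84,24. Stack: [84, 24]
BINARY_OP + → 84 + 24 = 108. Stack: [108]
STORE_FAST m → m=108. Stack: []
LOAD_FAST i → push 2. Stack: [2]
LOAD_CONST → push 1. Stack: [2, 1]
BINARY_OP + → 2 + 1 = 3. Stack: [3]
STORE_FAST i → i=3. Stack: []
LOAD_FAST i → push 3. Stack: [3]
LOAD_CONST → push 3. Stack: [3, 3]
COMPARE_OP bool(<) → 3 vs 3 = False. Stack: [False]
POP_JUMP_IF_FALSE → pop False; jump. Stack: []
LOAD_FAST m → push 108. Stack: [108]
RETURN_VALUE → return 108.

108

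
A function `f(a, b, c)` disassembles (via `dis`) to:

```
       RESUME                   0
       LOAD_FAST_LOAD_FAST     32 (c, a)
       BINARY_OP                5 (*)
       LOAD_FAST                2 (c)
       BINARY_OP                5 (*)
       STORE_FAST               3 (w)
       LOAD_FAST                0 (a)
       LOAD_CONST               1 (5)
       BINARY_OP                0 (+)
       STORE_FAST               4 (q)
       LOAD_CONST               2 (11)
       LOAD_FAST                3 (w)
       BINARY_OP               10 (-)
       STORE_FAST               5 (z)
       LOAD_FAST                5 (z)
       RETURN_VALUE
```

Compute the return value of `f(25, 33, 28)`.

LOAD_FAST_LOAD_FAST c,a → push 28,25. Stack: [28, 25]
BINARY_OP * → 28 * 25 = 700. Stack: [700]
LOAD_FAST c → push 28. Stack: [700, 28]
BINARY_OP * → 700 * 28 = 19600. Stack: [19600]
STORE_FAST w → w=19600. Stack: []
LOAD_FAST a → push 25. Stack: [25]
LOAD_CONST → push 5. Stack: [25, 5]
BINARY_OP + → 25 + 5 = 30. Stack: [30]
STORE_FAST q → q=30. Stack: []
LOAD_CONST → push 11. Stack: [11]
LOAD_FAST w → push 19600. Stack: [11, 19600]
BINARY_OP - → 11 - 19600 = -19589. Stack: [-19589]
STORE_FAST z → z=-19589. Stack: []
LOAD_FAST z → push -19589. Stack: [-19589]
RETURN_VALUE → return -19589.

-19589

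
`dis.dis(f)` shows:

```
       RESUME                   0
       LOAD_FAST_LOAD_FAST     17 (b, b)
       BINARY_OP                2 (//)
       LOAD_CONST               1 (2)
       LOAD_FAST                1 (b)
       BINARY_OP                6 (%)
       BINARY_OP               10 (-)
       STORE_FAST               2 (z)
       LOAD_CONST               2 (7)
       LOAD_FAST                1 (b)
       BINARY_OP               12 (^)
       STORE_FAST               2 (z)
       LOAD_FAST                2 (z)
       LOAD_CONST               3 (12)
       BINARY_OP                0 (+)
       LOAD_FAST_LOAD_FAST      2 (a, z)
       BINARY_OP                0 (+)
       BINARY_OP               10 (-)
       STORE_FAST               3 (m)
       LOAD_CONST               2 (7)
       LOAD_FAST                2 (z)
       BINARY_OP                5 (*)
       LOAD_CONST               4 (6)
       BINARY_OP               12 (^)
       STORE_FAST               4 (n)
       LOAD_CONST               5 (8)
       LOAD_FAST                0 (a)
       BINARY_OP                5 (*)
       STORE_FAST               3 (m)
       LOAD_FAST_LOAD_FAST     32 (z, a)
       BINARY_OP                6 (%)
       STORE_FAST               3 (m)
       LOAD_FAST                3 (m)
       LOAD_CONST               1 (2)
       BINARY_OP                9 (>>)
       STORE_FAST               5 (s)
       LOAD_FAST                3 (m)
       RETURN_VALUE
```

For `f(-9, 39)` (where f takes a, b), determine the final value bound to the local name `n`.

LOAD_FAST_LOAD_FAST b,b → push 39,39. Stack: [39, 39]
BINARY_OP // → 39 // 39 = 1. Stack: [1]
LOAD_CONST → push 2. Stack: [1, 2]
LOAD_FAST b → push 39. Stack: [1, 2, 39]
BINARY_OP % → 2 % 39 = 2. Stack: [1, 2]
BINARY_OP - → 1 - 2 = -1. Stack: [-1]
STORE_FAST z → z=-1. Stack: []
LOAD_CONST → push 7. Stack: [7]
LOAD_FAST b → push 39. Stack: [7, 39]
BINARY_OP ^ → 7 ^ 39 = 32. Stack: [32]
STORE_FAST z → z=32. Stack: []
LOAD_FAST z → push 32. Stack: [32]
LOAD_CONST → push 12. Stack: [32, 12]
BINARY_OP + → 32 + 12 = 44. Stack: [44]
LOAD_FAST_LOAD_FAST a,z → push -9,32. Stack: [44, -9, 32]
BINARY_OP + → -9 + 32 = 23. Stack: [44, 23]
BINARY_OP - → 44 - 23 = 21. Stack: [21]
STORE_FAST m → m=21. Stack: []
LOAD_CONST → push 7. Stack: [7]
LOAD_FAST z → push 32. Stack: [7, 32]
BINARY_OP * → 7 * 32 = 224. Stack: [224]
LOAD_CONST → push 6. Stack: [224, 6]
BINARY_OP ^ → 224 ^ 6 = 230. Stack: [230]
STORE_FAST n → n=230. Stack: []
LOAD_CONST → push 8. Stack: [8]
LOAD_FAST a → push -9. Stack: [8, -9]
BINARY_OP * → 8 * -9 = -72. Stack: [-72]
STORE_FAST m → m=-72. Stack: []
LOAD_FAST_LOAD_FAST z,a → push 32,-9. Stack: [32, -9]
BINARY_OP % → 32 % -9 = -4. Stack: [-4]
STORE_FAST m → m=-4. Stack: []
LOAD_FAST m → push -4. Stack: [-4]
LOAD_CONST → push 2. Stack: [-4, 2]
BINARY_OP >> → -4 >> 2 = -1. Stack: [-1]
STORE_FAST s → s=-1. Stack: []
LOAD_FAST m → push -4. Stack: [-4]
RETURN_VALUE → return -4.

230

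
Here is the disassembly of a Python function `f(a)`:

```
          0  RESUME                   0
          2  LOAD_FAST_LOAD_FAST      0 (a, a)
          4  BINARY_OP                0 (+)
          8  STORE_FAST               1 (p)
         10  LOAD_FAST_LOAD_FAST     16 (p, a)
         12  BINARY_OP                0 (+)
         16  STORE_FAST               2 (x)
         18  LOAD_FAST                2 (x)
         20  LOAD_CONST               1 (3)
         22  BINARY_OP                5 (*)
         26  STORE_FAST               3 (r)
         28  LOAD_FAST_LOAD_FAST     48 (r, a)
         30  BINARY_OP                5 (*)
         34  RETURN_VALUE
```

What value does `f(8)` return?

576

LOAD_FAST_LOAD_FAST a,a → push 8,8. Stack: [8, 8]
BINARY_OP + → 8 + 8 = 16. Stack: [16]
STORE_FAST p → p=16. Stack: []
LOAD_FAST_LOAD_FAST p,a → push 16,8. Stack: [16, 8]
BINARY_OP + → 16 + 8 = 24. Stack: [24]
STORE_FAST x → x=24. Stack: []
LOAD_FAST x → push 24. Stack: [24]
LOAD_CONST → push 3. Stack: [24, 3]
BINARY_OP * → 24 * 3 = 72. Stack: [72]
STORE_FAST r → r=72. Stack: []
LOAD_FAST_LOAD_FAST r,a → push 72,8. Stack: [72, 8]
BINARY_OP * → 72 * 8 = 576. Stack: [576]
RETURN_VALUE → return 576.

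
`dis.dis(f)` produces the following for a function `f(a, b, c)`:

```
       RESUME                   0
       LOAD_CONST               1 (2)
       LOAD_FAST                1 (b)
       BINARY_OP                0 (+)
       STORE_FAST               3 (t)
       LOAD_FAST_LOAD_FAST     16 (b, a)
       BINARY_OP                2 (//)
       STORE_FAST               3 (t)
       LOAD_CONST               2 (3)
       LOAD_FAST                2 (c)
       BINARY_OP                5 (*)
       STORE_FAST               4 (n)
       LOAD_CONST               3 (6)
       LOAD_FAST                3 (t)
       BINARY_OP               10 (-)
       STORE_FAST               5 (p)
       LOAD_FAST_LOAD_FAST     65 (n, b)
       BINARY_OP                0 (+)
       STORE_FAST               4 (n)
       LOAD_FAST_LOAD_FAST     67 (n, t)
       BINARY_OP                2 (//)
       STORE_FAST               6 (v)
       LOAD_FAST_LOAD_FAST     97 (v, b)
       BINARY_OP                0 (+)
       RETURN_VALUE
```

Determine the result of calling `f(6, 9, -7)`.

LOAD_CONST → push 2. Stack: [2]
LOAD_FAST b → push 9. Stack: [2, 9]
BINARY_OP + → 2 + 9 = 11. Stack: [11]
STORE_FAST t → t=11. Stack: []
LOAD_FAST_LOAD_FAST b,a → push 9,6. Stack: [9, 6]
BINARY_OP // → 9 // 6 = 1. Stack: [1]
STORE_FAST t → t=1. Stack: []
LOAD_CONST → push 3. Stack: [3]
LOAD_FAST c → push -7. Stack: [3, -7]
BINARY_OP * → 3 * -7 = -21. Stack: [-21]
STORE_FAST n → n=-21. Stack: []
LOAD_CONST → push 6. Stack: [6]
LOAD_FAST t → push 1. Stack: [6, 1]
BINARY_OP - → 6 - 1 = 5. Stack: [5]
STORE_FAST p → p=5. Stack: []
LOAD_FAST_LOAD_FAST n,b → push -21,9. Stack: [-21, 9]
BINARY_OP + → -21 + 9 = -12. Stack: [-12]
STORE_FAST n → n=-12. Stack: []
LOAD_FAST_LOAD_FAST n,t → push -12,1. Stack: [-12, 1]
BINARY_OP // → -12 // 1 = -12. Stack: [-12]
STORE_FAST v → v=-12. Stack: []
LOAD_FAST_LOAD_FAST v,b → push -12,9. Stack: [-12, 9]
BINARY_OP + → -12 + 9 = -3. Stack: [-3]
RETURN_VALUE → return -3.

-3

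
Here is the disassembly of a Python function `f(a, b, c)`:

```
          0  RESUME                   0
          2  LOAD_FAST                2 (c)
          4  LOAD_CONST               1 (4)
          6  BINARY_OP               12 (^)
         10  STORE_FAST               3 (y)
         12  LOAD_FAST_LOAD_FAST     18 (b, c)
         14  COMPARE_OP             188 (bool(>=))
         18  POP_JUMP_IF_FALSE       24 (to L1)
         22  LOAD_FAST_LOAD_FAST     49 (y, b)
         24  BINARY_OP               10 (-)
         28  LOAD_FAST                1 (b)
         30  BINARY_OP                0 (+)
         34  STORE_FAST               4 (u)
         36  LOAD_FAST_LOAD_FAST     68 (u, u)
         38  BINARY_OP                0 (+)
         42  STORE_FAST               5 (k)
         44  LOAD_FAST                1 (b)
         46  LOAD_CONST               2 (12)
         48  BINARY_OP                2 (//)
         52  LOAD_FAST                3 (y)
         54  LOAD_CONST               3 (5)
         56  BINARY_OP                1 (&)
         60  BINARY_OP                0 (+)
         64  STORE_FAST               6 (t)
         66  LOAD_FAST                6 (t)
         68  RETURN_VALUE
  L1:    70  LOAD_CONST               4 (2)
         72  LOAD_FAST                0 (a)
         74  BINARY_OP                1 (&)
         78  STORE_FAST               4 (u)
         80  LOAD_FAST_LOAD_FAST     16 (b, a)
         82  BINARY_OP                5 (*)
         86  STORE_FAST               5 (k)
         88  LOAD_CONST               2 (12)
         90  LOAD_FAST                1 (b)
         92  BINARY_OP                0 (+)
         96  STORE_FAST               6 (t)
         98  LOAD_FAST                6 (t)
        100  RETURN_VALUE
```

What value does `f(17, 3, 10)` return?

LOAD_FAST c → push 10. Stack: [10]
LOAD_CONST → push 4. Stack: [10, 4]
BINARY_OP ^ → 10 ^ 4 = 14. Stack: [14]
STORE_FAST y → y=14. Stack: []
LOAD_FAST_LOAD_FAST b,c → push 3,10. Stack: [3, 10]
COMPARE_OP bool(>=) → 3 vs 10 = False. Stack: [False]
POP_JUMP_IF_FALSE → pop False; jump. Stack: []
LOAD_CONST → push 2. Stack: [2]
LOAD_FAST a → push 17. Stack: [2, 17]
BINARY_OP & → 2 & 17 = 0. Stack: [0]
STORE_FAST u → u=0. Stack: []
LOAD_FAST_LOAD_FAST b,a → push 3,17. Stack: [3, 17]
BINARY_OP * → 3 * 17 = 51. Stack: [51]
STORE_FAST k → k=51. Stack: []
LOAD_CONST → push 12. Stack: [12]
LOAD_FAST b → push 3. Stack: [12, 3]
BINARY_OP + → 12 + 3 = 15. Stack: [15]
STORE_FAST t → t=15. Stack: []
LOAD_FAST t → push 15. Stack: [15]
RETURN_VALUE → return 15.

15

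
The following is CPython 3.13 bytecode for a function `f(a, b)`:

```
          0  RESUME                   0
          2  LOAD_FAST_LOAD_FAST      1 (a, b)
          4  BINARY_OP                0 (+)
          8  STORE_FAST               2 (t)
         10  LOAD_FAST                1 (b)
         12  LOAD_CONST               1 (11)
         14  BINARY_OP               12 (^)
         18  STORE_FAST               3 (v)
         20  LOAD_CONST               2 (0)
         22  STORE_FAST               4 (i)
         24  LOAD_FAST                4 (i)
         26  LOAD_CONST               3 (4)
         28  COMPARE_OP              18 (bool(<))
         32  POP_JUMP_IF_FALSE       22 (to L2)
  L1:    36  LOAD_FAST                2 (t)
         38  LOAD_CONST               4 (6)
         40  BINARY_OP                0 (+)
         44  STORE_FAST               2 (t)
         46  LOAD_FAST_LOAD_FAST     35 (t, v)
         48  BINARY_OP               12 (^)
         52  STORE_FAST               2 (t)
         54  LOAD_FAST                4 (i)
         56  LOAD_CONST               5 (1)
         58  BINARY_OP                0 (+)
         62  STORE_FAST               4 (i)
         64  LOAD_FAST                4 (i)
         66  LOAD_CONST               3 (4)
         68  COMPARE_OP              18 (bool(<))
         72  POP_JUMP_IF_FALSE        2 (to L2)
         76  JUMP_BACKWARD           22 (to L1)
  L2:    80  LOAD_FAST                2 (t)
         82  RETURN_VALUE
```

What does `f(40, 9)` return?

65

LOAD_FAST_LOAD_FAST a,b → push 40,9
BINARY_OP + → 40 + 9 = 49
STORE_FAST t → t=49
LOAD_FAST b → push 9
LOAD_CONST → push 11
BINARY_OP ^ → 9 ^ 11 = 2
STORE_FAST v → v=2
LOAD_CONST → push 0
STORE_FAST i → i=0
LOAD_FAST i → push 0
LOAD_CONST → push 4
COMPARE_OP bool(<) → 0 vs 4 = True
POP_JUMP_IF_FALSE → pop True; no jump
LOAD_FAST t → push 49
LOAD_CONST → push 6
BINARY_OP + → 49 + 6 = 55
STORE_FAST t → t=55
LOAD_FAST_LOAD_FAST t,v → push 55,2
BINARY_OP ^ → 55 ^ 2 = 53
STORE_FAST t → t=53
LOAD_FAST i → push 0
LOAD_CONST → push 1
BINARY_OP + → 0 + 1 = 1
STORE_FAST i → i=1
LOAD_FAST i → push 1
LOAD_CONST → push 4
COMPARE_OP bool(<) → 1 vs 4 = True
POP_JUMP_IF_FALSE → pop True; no jump
LOAD_FAST t → push 53
LOAD_CONST → push 6
BINARY_OP + → 53 + 6 = 59
STORE_FAST t → t=59
LOAD_FAST_LOAD_FAST t,v → push 59,2
BINARY_OP ^ → 59 ^ 2 = 57
STORE_FAST t → t=57
LOAD_FAST i → push 1
LOAD_CONST → push 1
BINARY_OP + → 1 + 1 = 2
STORE_FAST i → i=2
LOAD_FAST i → push 2
LOAD_CONST → push 4
COMPARE_OP bool(<) → 2 vs 4 = True
POP_JUMP_IF_FALSE → pop True; no jump
LOAD_FAST t → push 57
LOAD_CONST → push 6
BINARY_OP + → 57 + 6 = 63
STORE_FAST t → t=63
LOAD_FAST_LOAD_FAST t,v → push 63,2
BINARY_OP ^ → 63 ^ 2 = 61
STORE_FAST t → t=61
LOAD_FAST i → push 2
LOAD_CONST → push 1
BINARY_OP + → 2 + 1 = 3
STORE_FAST i → i=3
LOAD_FAST i → push 3
LOAD_CONST → push 4
COMPARE_OP bool(<) → 3 vs 4 = True
POP_JUMP_IF_FALSE → pop True; no jump
LOAD_FAST t → push 61
LOAD_CONST → push 6
BINARY_OP + → 61 + 6 = 67
STORE_FAST t → t=67
LOAD_FAST_LOAD_FAST t,v → push 67,2
BINARY_OP ^ → 67 ^ 2 = 65
STORE_FAST t → t=65
LOAD_FAST i → push 3
LOAD_CONST → push 1
BINARY_OP + → 3 + 1 = 4
STORE_FAST i → i=4
LOAD_FAST i → push 4
LOAD_CONST → push 4
COMPARE_OP bool(<) → 4 vs 4 = False
POP_JUMP_IF_FALSE → pop False; jump
LOAD_FAST t → push 65
RETURN_VALUE → return 65.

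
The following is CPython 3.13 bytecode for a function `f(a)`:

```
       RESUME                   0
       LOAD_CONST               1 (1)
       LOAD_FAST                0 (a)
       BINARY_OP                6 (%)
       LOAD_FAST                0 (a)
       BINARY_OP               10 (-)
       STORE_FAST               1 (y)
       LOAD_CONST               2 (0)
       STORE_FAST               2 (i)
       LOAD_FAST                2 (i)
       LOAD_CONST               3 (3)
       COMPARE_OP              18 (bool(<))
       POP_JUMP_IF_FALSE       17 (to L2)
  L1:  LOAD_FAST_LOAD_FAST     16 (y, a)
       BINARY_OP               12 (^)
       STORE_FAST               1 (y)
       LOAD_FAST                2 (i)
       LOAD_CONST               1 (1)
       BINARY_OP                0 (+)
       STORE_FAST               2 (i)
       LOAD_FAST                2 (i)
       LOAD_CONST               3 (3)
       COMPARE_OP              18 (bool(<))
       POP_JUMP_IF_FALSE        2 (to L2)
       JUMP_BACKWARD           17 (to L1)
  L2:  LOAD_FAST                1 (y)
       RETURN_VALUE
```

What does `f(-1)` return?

-2

LOAD_CONST → push 1. Stack: [1]
LOAD_FAST a → push -1. Stack: [1, -1]
BINARY_OP % → 1 % -1 = 0. Stack: [0]
LOAD_FAST a → push -1. Stack: [0, -1]
BINARY_OP - → 0 - -1 = 1. Stack: [1]
STORE_FAST y → y=1. Stack: []
LOAD_CONST → push 0. Stack: [0]
STORE_FAST i → i=0. Stack: []
LOAD_FAST i → push 0. Stack: [0]
LOAD_CONST → push 3. Stack: [0, 3]
COMPARE_OP bool(<) → 0 vs 3 = True. Stack: [True]
POP_JUMP_IF_FALSE → pop True; no jump. Stack: []
LOAD_FAST_LOAD_FAST y,a → push 1,-1. Stack: [1, -1]
BINARY_OP ^ → 1 ^ -1 = -2. Stack: [-2]
STORE_FAST y → y=-2. Stack: []
LOAD_FAST i → push 0. Stack: [0]
LOAD_CONST → push 1. Stack: [0, 1]
BINARY_OP + → 0 + 1 = 1. Stack: [1]
STORE_FAST i → i=1. Stack: []
LOAD_FAST i → push 1. Stack: [1]
LOAD_CONST → push 3. Stack: [1, 3]
COMPARE_OP bool(<) → 1 vs 3 = True. Stack: [True]
POP_JUMP_IF_FALSE → pop True; no jump. Stack: []
LOAD_FAST_LOAD_FAST y,a → push -2,-1. Stack: [-2, -1]
BINARY_OP ^ → -2 ^ -1 = 1. Stack: [1]
STORE_FAST y → y=1. Stack: []
LOAD_FAST i → push 1. Stack: [1]
LOAD_CONST → push 1. Stack: [1, 1]
BINARY_OP + → 1 + 1 = 2. Stack: [2]
STORE_FAST i → i=2. Stack: []
LOAD_FAST i → push 2. Stack: [2]
LOAD_CONST → push 3. Stack: [2, 3]
COMPARE_OP bool(<) → 2 vs 3 = True. Stack: [True]
POP_JUMP_IF_FALSE → pop True; no jump. Stack: []
LOAD_FAST_LOAD_FAST y,a → push 1,-1. Stack: [1, -1]
BINARY_OP ^ → 1 ^ -1 = -2. Stack: [-2]
STORE_FAST y → y=-2. Stack: []
LOAD_FAST i → push 2. Stack: [2]
LOAD_CONST → push 1. Stack: [2, 1]
BINARY_OP + → 2 + 1 = 3. Stack: [3]
STORE_FAST i → i=3. Stack: []
LOAD_FAST i → push 3. Stack: [3]
LOAD_CONST → push 3. Stack: [3, 3]
COMPARE_OP bool(<) → 3 vs 3 = False. Stack: [False]
POP_JUMP_IF_FALSE → pop False; jump. Stack: []
LOAD_FAST y → push -2. Stack: [-2]
RETURN_VALUE → return -2.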